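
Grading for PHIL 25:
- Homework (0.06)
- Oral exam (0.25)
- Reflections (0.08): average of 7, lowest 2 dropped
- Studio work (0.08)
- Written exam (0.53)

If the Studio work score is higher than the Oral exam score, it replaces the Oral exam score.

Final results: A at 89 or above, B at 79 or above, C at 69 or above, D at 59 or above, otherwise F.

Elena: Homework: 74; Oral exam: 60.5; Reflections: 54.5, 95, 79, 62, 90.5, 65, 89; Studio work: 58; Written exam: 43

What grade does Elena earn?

F

Reflections: drop 54.5, 62 → average of remaining 5 = 418.5/5 = 83.7
Studio work (58) ≤ Oral exam (60.5), so Oral exam stays at 60.5.
Weighted total:
  Homework 74 × 0.06 = 4.44
  Oral exam 60.5 × 0.25 = 15.125
  Reflections 83.7 × 0.08 = 6.696
  Studio work 58 × 0.08 = 4.64
  Written exam 43 × 0.53 = 22.79
Sum = 53.691
53.691 < 59 → F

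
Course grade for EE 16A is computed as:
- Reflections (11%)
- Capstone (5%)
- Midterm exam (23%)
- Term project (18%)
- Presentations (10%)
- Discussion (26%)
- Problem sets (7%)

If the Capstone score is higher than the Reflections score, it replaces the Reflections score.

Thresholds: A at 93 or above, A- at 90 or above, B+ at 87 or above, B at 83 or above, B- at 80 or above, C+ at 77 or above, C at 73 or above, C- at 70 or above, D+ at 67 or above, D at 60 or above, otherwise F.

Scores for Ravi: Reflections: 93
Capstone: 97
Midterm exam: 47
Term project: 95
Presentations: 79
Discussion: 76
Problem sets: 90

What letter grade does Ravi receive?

Capstone (97) > Reflections (93), so Reflections counts as 97.
Weighted total:
  Reflections 97 × 0.11 = 10.67
  Capstone 97 × 0.05 = 4.85
  Midterm exam 47 × 0.23 = 10.81
  Term project 95 × 0.18 = 17.1
  Presentations 79 × 0.1 = 7.9
  Discussion 76 × 0.26 = 19.76
  Problem sets 90 × 0.07 = 6.3
Sum = 77.39
77.39 is ≥ 77 and < 80 → C+

C+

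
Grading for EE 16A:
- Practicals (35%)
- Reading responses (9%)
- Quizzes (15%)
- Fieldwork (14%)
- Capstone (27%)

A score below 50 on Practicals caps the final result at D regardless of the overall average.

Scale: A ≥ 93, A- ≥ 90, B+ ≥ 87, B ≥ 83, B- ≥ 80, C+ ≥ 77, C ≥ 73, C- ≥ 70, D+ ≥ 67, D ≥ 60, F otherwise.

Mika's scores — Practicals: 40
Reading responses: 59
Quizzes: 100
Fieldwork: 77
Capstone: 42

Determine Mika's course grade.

Practicals score 40 < 50: minimum not met.
Weighted total:
  Practicals 40 × 0.35 = 14
  Reading responses 59 × 0.09 = 5.31
  Quizzes 100 × 0.15 = 15
  Fieldwork 77 × 0.14 = 10.78
  Capstone 42 × 0.27 = 11.34
Sum = 56.43
56.43 would be F; cap at D applies → F.

F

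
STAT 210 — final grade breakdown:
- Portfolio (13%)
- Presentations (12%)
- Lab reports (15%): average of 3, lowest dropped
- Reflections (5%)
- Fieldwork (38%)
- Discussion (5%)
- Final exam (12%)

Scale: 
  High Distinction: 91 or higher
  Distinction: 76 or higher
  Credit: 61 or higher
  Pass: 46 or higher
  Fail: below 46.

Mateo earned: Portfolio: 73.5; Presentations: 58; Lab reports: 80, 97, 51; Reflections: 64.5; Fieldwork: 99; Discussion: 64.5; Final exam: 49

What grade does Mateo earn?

Lab reports: drop 51 → average of remaining 2 = 177/2 = 88.5
Weighted total:
  Portfolio 73.5 × 0.13 = 9.555
  Presentations 58 × 0.12 = 6.96
  Lab reports 88.5 × 0.15 = 13.275
  Reflections 64.5 × 0.05 = 3.225
  Fieldwork 99 × 0.38 = 37.62
  Discussion 64.5 × 0.05 = 3.225
  Final exam 49 × 0.12 = 5.88
Sum = 79.74
79.74 is ≥ 76 and < 91 → Distinction

Distinction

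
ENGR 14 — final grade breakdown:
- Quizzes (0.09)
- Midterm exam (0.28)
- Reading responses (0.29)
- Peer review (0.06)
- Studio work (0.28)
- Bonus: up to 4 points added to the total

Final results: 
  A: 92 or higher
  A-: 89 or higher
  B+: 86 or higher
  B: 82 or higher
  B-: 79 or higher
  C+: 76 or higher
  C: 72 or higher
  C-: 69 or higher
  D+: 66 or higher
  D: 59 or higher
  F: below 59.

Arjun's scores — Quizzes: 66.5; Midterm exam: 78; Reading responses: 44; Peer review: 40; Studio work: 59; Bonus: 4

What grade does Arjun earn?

D

Weighted total:
  Quizzes 66.5 × 0.09 = 5.985
  Midterm exam 78 × 0.28 = 21.84
  Reading responses 44 × 0.29 = 12.76
  Peer review 40 × 0.06 = 2.4
  Studio work 59 × 0.28 = 16.52
Sum = 59.505
Bonus: 59.505 + 4 = 63.505
63.505 is ≥ 59 and < 66 → D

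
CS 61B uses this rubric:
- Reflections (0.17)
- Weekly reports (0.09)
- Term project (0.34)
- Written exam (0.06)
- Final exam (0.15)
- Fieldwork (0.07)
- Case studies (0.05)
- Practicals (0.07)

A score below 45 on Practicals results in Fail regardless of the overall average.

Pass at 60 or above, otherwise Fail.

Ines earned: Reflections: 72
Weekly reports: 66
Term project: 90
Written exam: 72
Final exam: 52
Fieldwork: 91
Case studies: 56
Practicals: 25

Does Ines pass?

Practicals score 25 < 45: minimum not met.
Weighted total:
  Reflections 72 × 0.17 = 12.24
  Weekly reports 66 × 0.09 = 5.94
  Term project 90 × 0.34 = 30.6
  Written exam 72 × 0.06 = 4.32
  Final exam 52 × 0.15 = 7.8
  Fieldwork 91 × 0.07 = 6.37
  Case studies 56 × 0.05 = 2.8
  Practicals 25 × 0.07 = 1.75
Sum = 71.82
Because the Practicals minimum was not met, the result is Fail.

Fail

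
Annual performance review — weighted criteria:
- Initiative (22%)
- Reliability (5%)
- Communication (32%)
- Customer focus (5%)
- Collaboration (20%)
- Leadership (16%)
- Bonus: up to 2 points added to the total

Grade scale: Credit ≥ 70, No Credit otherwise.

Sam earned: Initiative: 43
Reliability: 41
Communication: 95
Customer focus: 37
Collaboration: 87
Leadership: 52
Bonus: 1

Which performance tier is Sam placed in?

Credit

Weighted total:
  Initiative 43 × 0.22 = 9.46
  Reliability 41 × 0.05 = 2.05
  Communication 95 × 0.32 = 30.4
  Customer focus 37 × 0.05 = 1.85
  Collaboration 87 × 0.2 = 17.4
  Leadership 52 × 0.16 = 8.32
Sum = 69.48
Bonus: 69.48 + 1 = 70.48
70.48 ≥ 70 → Credit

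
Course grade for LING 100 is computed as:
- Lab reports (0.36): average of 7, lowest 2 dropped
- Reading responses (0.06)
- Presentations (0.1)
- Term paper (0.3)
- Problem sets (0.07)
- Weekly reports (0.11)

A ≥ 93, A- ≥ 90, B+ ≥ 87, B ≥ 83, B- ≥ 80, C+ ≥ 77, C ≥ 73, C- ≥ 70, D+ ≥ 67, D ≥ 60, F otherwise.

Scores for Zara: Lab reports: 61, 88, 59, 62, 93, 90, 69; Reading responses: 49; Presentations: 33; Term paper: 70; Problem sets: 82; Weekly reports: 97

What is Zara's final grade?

C-

Lab reports: drop 59, 61 → average of remaining 5 = 402/5 = 80.4
Weighted total:
  Lab reports 80.4 × 0.36 = 28.944
  Reading responses 49 × 0.06 = 2.94
  Presentations 33 × 0.1 = 3.3
  Term paper 70 × 0.3 = 21
  Problem sets 82 × 0.07 = 5.74
  Weekly reports 97 × 0.11 = 10.67
Sum = 72.594
72.594 is ≥ 70 and < 73 → C-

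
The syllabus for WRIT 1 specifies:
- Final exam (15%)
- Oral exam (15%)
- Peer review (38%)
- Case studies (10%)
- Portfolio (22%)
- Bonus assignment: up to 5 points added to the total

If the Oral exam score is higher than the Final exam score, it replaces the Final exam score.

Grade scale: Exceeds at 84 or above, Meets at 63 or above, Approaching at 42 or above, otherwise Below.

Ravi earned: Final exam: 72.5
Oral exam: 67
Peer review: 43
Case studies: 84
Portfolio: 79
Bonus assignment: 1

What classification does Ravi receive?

Oral exam (67) ≤ Final exam (72.5), so Final exam stays at 72.5.
Weighted total:
  Final exam 72.5 × 0.15 = 10.875
  Oral exam 67 × 0.15 = 10.05
  Peer review 43 × 0.38 = 16.34
  Case studies 84 × 0.1 = 8.4
  Portfolio 79 × 0.22 = 17.38
Sum = 63.045
Bonus assignment: 63.045 + 1 = 64.045
64.045 is ≥ 63 and < 84 → Meets

Meets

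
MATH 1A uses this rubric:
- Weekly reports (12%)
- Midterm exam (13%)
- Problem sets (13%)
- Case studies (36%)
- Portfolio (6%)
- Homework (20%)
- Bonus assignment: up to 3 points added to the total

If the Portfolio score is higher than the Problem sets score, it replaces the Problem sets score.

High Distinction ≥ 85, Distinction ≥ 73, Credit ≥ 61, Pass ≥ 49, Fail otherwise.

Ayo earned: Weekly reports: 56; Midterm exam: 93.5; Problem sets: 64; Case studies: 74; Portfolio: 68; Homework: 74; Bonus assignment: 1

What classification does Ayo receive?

Portfolio (68) > Problem sets (64), so Problem sets counts as 68.
Weighted total:
  Weekly reports 56 × 0.12 = 6.72
  Midterm exam 93.5 × 0.13 = 12.155
  Problem sets 68 × 0.13 = 8.84
  Case studies 74 × 0.36 = 26.64
  Portfolio 68 × 0.06 = 4.08
  Homework 74 × 0.2 = 14.8
Sum = 73.235
Bonus assignment: 73.235 + 1 = 74.235
74.235 is ≥ 73 and < 85 → Distinction

Distinction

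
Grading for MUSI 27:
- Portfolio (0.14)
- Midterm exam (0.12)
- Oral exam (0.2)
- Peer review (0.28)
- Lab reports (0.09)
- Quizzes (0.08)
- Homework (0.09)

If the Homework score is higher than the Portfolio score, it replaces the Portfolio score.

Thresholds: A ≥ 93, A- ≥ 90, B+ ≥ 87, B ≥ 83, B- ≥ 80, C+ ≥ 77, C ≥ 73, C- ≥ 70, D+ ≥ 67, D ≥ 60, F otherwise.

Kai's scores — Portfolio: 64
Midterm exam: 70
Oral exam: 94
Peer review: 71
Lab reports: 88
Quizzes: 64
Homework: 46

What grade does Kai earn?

C

Homework (46) ≤ Portfolio (64), so Portfolio stays at 64.
Weighted total:
  Portfolio 64 × 0.14 = 8.96
  Midterm exam 70 × 0.12 = 8.4
  Oral exam 94 × 0.2 = 18.8
  Peer review 71 × 0.28 = 19.88
  Lab reports 88 × 0.09 = 7.92
  Quizzes 64 × 0.08 = 5.12
  Homework 46 × 0.09 = 4.14
Sum = 73.22
73.22 is ≥ 73 and < 77 → C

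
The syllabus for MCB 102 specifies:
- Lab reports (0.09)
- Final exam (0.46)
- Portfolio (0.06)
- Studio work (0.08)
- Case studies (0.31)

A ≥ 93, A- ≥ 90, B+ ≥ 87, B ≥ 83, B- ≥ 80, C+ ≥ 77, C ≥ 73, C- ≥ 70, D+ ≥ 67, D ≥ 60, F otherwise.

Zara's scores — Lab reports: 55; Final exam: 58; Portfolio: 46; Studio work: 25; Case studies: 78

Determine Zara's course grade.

D

Weighted total:
  Lab reports 55 × 0.09 = 4.95
  Final exam 58 × 0.46 = 26.68
  Portfolio 46 × 0.06 = 2.76
  Studio work 25 × 0.08 = 2
  Case studies 78 × 0.31 = 24.18
Sum = 60.57
60.57 is ≥ 60 and < 67 → D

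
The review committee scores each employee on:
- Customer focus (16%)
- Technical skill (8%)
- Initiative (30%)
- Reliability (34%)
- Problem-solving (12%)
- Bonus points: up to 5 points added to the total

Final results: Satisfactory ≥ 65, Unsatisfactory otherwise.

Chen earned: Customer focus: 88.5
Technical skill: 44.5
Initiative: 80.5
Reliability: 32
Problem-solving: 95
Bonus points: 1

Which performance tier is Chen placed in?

Weighted total:
  Customer focus 88.5 × 0.16 = 14.16
  Technical skill 44.5 × 0.08 = 3.56
  Initiative 80.5 × 0.3 = 24.15
  Reliability 32 × 0.34 = 10.88
  Problem-solving 95 × 0.12 = 11.4
Sum = 64.15
Bonus points: 64.15 + 1 = 65.15
65.15 ≥ 65 → Satisfactory

Satisfactory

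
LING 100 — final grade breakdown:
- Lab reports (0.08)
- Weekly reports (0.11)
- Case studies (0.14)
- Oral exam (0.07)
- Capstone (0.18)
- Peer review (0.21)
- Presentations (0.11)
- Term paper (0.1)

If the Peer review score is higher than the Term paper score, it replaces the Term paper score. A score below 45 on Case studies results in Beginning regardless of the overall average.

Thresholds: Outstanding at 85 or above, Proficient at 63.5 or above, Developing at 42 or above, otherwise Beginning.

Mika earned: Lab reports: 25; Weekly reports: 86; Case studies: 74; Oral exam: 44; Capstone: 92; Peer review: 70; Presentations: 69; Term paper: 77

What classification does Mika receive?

Proficient

Peer review (70) ≤ Term paper (77), so Term paper stays at 77.
Case studies score 74 ≥ 45: minimum met.
Weighted total:
  Lab reports 25 × 0.08 = 2
  Weekly reports 86 × 0.11 = 9.46
  Case studies 74 × 0.14 = 10.36
  Oral exam 44 × 0.07 = 3.08
  Capstone 92 × 0.18 = 16.56
  Peer review 70 × 0.21 = 14.7
  Presentations 69 × 0.11 = 7.59
  Term paper 77 × 0.1 = 7.7
Sum = 71.45
71.45 is ≥ 63.5 and < 85 → Proficient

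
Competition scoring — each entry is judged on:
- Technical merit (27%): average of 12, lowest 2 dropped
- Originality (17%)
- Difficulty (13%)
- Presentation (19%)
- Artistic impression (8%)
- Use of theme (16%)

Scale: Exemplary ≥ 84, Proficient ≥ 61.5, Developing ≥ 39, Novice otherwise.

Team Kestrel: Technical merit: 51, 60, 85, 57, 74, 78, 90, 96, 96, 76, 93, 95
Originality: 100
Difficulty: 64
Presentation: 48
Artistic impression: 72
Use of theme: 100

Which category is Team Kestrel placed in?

Technical merit: drop 51, 57 → average of remaining 10 = 843/10 = 84.3
Weighted total:
  Technical merit 84.3 × 0.27 = 22.761
  Originality 100 × 0.17 = 17
  Difficulty 64 × 0.13 = 8.32
  Presentation 48 × 0.19 = 9.12
  Artistic impression 72 × 0.08 = 5.76
  Use of theme 100 × 0.16 = 16
Sum = 78.961
78.961 is ≥ 61.5 and < 84 → Proficient

Proficient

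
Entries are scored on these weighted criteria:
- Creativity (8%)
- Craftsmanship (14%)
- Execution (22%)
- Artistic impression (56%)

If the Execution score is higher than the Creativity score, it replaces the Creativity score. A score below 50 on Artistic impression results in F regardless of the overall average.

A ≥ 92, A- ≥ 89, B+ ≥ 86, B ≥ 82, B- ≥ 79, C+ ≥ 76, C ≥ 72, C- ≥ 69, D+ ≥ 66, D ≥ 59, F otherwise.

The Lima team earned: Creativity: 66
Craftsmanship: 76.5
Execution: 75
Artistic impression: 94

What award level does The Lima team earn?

Execution (75) > Creativity (66), so Creativity counts as 75.
Artistic impression score 94 ≥ 50: minimum met.
Weighted total:
  Creativity 75 × 0.08 = 6
  Craftsmanship 76.5 × 0.14 = 10.71
  Execution 75 × 0.22 = 16.5
  Artistic impression 94 × 0.56 = 52.64
Sum = 85.85
85.85 is ≥ 82 and < 86 → B

B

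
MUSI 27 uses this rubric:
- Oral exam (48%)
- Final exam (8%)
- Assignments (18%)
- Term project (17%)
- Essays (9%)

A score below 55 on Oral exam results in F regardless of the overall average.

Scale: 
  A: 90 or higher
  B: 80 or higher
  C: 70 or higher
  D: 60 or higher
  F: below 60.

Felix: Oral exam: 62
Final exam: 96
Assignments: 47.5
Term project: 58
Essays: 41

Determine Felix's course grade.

Oral exam score 62 ≥ 55: minimum met.
Weighted total:
  Oral exam 62 × 0.48 = 29.76
  Final exam 96 × 0.08 = 7.68
  Assignments 47.5 × 0.18 = 8.55
  Term project 58 × 0.17 = 9.86
  Essays 41 × 0.09 = 3.69
Sum = 59.54
59.54 < 60 → F

F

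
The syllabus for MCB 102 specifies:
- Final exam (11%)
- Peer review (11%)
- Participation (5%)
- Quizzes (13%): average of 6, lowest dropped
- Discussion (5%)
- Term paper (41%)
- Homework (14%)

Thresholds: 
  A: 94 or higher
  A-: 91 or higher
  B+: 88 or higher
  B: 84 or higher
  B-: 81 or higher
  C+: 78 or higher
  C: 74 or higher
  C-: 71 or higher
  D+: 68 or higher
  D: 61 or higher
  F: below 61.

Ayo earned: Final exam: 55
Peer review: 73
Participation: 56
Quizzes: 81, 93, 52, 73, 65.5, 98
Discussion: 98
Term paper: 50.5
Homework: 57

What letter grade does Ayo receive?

D

Quizzes: drop 52 → average of remaining 5 = 410.5/5 = 82.1
Weighted total:
  Final exam 55 × 0.11 = 6.05
  Peer review 73 × 0.11 = 8.03
  Participation 56 × 0.05 = 2.8
  Quizzes 82.1 × 0.13 = 10.673
  Discussion 98 × 0.05 = 4.9
  Term paper 50.5 × 0.41 = 20.705
  Homework 57 × 0.14 = 7.98
Sum = 61.138
61.138 is ≥ 61 and < 68 → D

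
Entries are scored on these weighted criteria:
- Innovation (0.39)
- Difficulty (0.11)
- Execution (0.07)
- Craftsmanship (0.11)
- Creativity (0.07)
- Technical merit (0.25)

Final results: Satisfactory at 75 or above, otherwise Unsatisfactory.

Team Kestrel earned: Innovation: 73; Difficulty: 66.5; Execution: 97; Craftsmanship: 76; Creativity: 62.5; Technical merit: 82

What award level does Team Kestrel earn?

Weighted total:
  Innovation 73 × 0.39 = 28.47
  Difficulty 66.5 × 0.11 = 7.315
  Execution 97 × 0.07 = 6.79
  Craftsmanship 76 × 0.11 = 8.36
  Creativity 62.5 × 0.07 = 4.375
  Technical merit 82 × 0.25 = 20.5
Sum = 75.81
75.81 ≥ 75 → Satisfactory

Satisfactory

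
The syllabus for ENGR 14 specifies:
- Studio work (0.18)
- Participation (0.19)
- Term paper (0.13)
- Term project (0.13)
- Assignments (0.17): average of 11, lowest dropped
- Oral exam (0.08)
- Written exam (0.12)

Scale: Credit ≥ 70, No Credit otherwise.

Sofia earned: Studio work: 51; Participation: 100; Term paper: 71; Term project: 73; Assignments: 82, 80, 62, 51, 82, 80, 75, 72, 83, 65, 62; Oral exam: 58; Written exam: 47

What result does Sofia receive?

No Credit

Assignments: drop 51 → average of remaining 10 = 743/10 = 74.3
Weighted total:
  Studio work 51 × 0.18 = 9.18
  Participation 100 × 0.19 = 19
  Term paper 71 × 0.13 = 9.23
  Term project 73 × 0.13 = 9.49
  Assignments 74.3 × 0.17 = 12.631
  Oral exam 58 × 0.08 = 4.64
  Written exam 47 × 0.12 = 5.64
Sum = 69.811
69.811 < 70 → No Credit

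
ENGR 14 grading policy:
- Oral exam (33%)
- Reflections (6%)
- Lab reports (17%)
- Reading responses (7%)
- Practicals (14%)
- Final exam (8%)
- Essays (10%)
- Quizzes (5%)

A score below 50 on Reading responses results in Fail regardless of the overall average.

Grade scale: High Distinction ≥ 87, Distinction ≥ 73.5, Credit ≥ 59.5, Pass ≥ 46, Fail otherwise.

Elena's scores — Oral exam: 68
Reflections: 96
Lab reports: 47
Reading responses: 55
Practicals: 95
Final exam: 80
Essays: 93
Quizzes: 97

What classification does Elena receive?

Reading responses score 55 ≥ 50: minimum met.
Weighted total:
  Oral exam 68 × 0.33 = 22.44
  Reflections 96 × 0.06 = 5.76
  Lab reports 47 × 0.17 = 7.99
  Reading responses 55 × 0.07 = 3.85
  Practicals 95 × 0.14 = 13.3
  Final exam 80 × 0.08 = 6.4
  Essays 93 × 0.1 = 9.3
  Quizzes 97 × 0.05 = 4.85
Sum = 73.89
73.89 is ≥ 73.5 and < 87 → Distinction

Distinction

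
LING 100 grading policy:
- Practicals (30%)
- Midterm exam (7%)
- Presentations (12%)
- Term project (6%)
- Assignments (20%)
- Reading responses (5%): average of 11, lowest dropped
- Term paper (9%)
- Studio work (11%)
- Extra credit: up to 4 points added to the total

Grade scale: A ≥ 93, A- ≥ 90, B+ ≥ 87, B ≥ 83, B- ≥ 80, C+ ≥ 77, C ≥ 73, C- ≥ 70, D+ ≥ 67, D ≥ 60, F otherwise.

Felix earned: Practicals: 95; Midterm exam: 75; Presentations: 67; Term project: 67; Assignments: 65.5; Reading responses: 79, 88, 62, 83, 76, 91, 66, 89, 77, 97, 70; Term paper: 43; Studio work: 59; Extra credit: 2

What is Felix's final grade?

C

Reading responses: drop 62 → average of remaining 10 = 816/10 = 81.6
Weighted total:
  Practicals 95 × 0.3 = 28.5
  Midterm exam 75 × 0.07 = 5.25
  Presentations 67 × 0.12 = 8.04
  Term project 67 × 0.06 = 4.02
  Assignments 65.5 × 0.2 = 13.1
  Reading responses 81.6 × 0.05 = 4.08
  Term paper 43 × 0.09 = 3.87
  Studio work 59 × 0.11 = 6.49
Sum = 73.35
Extra credit: 73.35 + 2 = 75.35
75.35 is ≥ 73 and < 77 → C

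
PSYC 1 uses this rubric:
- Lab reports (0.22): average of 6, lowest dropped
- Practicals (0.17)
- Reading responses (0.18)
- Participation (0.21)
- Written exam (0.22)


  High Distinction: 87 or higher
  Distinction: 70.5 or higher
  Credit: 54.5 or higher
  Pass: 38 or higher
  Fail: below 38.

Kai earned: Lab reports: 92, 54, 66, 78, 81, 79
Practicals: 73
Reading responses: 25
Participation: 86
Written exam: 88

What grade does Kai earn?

Lab reports: drop 54 → average of remaining 5 = 396/5 = 79.2
Weighted total:
  Lab reports 79.2 × 0.22 = 17.424
  Practicals 73 × 0.17 = 12.41
  Reading responses 25 × 0.18 = 4.5
  Participation 86 × 0.21 = 18.06
  Written exam 88 × 0.22 = 19.36
Sum = 71.754
71.754 is ≥ 70.5 and < 87 → Distinction

Distinction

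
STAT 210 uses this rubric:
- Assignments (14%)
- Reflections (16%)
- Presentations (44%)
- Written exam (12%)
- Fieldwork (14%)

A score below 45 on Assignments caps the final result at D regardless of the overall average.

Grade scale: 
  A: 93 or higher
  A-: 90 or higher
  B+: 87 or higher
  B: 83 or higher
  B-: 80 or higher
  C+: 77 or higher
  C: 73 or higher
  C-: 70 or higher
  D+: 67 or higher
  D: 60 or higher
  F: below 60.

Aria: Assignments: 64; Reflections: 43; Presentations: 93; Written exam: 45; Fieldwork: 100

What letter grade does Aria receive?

Assignments score 64 ≥ 45: minimum met.
Weighted total:
  Assignments 64 × 0.14 = 8.96
  Reflections 43 × 0.16 = 6.88
  Presentations 93 × 0.44 = 40.92
  Written exam 45 × 0.12 = 5.4
  Fieldwork 100 × 0.14 = 14
Sum = 76.16
76.16 is ≥ 73 and < 77 → C

C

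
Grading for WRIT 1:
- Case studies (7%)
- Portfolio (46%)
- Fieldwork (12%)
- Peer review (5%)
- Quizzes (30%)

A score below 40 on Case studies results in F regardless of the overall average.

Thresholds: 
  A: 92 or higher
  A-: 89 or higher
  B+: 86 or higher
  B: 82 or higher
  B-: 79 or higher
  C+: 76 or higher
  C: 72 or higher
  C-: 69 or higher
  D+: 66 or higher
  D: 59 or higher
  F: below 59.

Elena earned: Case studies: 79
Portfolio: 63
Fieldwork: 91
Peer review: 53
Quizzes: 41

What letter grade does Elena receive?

D

Case studies score 79 ≥ 40: minimum met.
Weighted total:
  Case studies 79 × 0.07 = 5.53
  Portfolio 63 × 0.46 = 28.98
  Fieldwork 91 × 0.12 = 10.92
  Peer review 53 × 0.05 = 2.65
  Quizzes 41 × 0.3 = 12.3
Sum = 60.38
60.38 is ≥ 59 and < 66 → D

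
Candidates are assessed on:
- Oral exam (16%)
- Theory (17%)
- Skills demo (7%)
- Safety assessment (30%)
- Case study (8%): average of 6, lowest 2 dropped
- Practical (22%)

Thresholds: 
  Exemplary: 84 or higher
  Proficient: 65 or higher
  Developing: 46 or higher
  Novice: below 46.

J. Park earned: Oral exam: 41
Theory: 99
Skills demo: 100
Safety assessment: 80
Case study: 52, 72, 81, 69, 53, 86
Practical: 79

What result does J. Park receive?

Proficient

Case study: drop 52, 53 → average of remaining 4 = 308/4 = 77
Weighted total:
  Oral exam 41 × 0.16 = 6.56
  Theory 99 × 0.17 = 16.83
  Skills demo 100 × 0.07 = 7
  Safety assessment 80 × 0.3 = 24
  Case study 77 × 0.08 = 6.16
  Practical 79 × 0.22 = 17.38
Sum = 77.93
77.93 is ≥ 65 and < 84 → Proficient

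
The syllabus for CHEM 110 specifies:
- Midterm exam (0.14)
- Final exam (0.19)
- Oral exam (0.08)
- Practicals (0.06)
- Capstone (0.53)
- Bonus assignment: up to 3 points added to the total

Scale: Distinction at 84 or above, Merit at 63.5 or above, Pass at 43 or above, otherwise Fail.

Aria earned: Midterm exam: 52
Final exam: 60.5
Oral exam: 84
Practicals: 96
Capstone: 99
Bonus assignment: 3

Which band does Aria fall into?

Weighted total:
  Midterm exam 52 × 0.14 = 7.28
  Final exam 60.5 × 0.19 = 11.495
  Oral exam 84 × 0.08 = 6.72
  Practicals 96 × 0.06 = 5.76
  Capstone 99 × 0.53 = 52.47
Sum = 83.725
Bonus assignment: 83.725 + 3 = 86.725
86.725 ≥ 84 → Distinction

Distinction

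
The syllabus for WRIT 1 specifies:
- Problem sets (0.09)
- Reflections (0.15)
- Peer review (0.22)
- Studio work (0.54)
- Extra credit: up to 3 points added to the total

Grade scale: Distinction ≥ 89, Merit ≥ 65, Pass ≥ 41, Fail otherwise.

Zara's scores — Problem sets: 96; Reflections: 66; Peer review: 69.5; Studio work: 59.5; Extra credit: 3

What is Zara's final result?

Weighted total:
  Problem sets 96 × 0.09 = 8.64
  Reflections 66 × 0.15 = 9.9
  Peer review 69.5 × 0.22 = 15.29
  Studio work 59.5 × 0.54 = 32.13
Sum = 65.96
Extra credit: 65.96 + 3 = 68.96
68.96 is ≥ 65 and < 89 → Merit

Merit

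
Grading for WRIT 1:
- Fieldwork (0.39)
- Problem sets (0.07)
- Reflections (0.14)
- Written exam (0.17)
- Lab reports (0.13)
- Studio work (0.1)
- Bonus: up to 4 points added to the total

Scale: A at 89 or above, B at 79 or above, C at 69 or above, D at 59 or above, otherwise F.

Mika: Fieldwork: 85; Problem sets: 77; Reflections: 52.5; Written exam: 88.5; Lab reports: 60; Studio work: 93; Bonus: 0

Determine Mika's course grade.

C

Weighted total:
  Fieldwork 85 × 0.39 = 33.15
  Problem sets 77 × 0.07 = 5.39
  Reflections 52.5 × 0.14 = 7.35
  Written exam 88.5 × 0.17 = 15.045
  Lab reports 60 × 0.13 = 7.8
  Studio work 93 × 0.1 = 9.3
Sum = 78.035
Bonus: 78.035 + 0 = 78.035
78.035 is ≥ 69 and < 79 → C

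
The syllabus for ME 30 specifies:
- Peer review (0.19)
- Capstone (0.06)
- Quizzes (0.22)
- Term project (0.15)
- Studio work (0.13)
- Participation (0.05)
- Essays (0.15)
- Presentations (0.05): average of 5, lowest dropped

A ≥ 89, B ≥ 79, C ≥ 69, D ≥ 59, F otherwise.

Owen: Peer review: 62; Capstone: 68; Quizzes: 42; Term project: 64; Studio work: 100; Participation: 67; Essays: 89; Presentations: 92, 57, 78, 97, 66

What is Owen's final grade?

D

Presentations: drop 57 → average of remaining 4 = 333/4 = 83.25
Weighted total:
  Peer review 62 × 0.19 = 11.78
  Capstone 68 × 0.06 = 4.08
  Quizzes 42 × 0.22 = 9.24
  Term project 64 × 0.15 = 9.6
  Studio work 100 × 0.13 = 13
  Participation 67 × 0.05 = 3.35
  Essays 89 × 0.15 = 13.35
  Presentations 83.25 × 0.05 = 4.1625
Sum = 68.5625
68.5625 is ≥ 59 and < 69 → D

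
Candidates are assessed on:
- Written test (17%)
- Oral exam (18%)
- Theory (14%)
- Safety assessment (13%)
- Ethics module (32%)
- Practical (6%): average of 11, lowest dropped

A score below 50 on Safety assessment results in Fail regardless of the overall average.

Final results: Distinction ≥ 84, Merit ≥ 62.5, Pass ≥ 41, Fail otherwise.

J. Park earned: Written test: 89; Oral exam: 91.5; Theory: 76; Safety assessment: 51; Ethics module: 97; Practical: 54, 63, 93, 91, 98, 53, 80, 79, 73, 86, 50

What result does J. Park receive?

Practical: drop 50 → average of remaining 10 = 770/10 = 77
Safety assessment score 51 ≥ 50: minimum met.
Weighted total:
  Written test 89 × 0.17 = 15.13
  Oral exam 91.5 × 0.18 = 16.47
  Theory 76 × 0.14 = 10.64
  Safety assessment 51 × 0.13 = 6.63
  Ethics module 97 × 0.32 = 31.04
  Practical 77 × 0.06 = 4.62
Sum = 84.53
84.53 ≥ 84 → Distinction

Distinction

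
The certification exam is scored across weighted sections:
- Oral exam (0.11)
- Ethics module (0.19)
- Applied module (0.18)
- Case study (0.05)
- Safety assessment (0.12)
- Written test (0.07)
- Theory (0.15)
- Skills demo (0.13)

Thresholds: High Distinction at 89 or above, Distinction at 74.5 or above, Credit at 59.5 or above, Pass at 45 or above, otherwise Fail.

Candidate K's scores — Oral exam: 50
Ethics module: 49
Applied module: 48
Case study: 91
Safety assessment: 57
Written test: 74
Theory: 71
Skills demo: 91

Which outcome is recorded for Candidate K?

Credit

Weighted total:
  Oral exam 50 × 0.11 = 5.5
  Ethics module 49 × 0.19 = 9.31
  Applied module 48 × 0.18 = 8.64
  Case study 91 × 0.05 = 4.55
  Safety assessment 57 × 0.12 = 6.84
  Written test 74 × 0.07 = 5.18
  Theory 71 × 0.15 = 10.65
  Skills demo 91 × 0.13 = 11.83
Sum = 62.5
62.5 is ≥ 59.5 and < 74.5 → Credit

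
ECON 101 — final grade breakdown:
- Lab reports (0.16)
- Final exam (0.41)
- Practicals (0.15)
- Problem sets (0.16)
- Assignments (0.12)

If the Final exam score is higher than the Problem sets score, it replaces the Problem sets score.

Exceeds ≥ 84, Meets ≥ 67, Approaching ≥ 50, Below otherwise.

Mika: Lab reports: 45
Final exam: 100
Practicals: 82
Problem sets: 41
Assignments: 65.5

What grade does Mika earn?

Exceeds

Final exam (100) > Problem sets (41), so Problem sets counts as 100.
Weighted total:
  Lab reports 45 × 0.16 = 7.2
  Final exam 100 × 0.41 = 41
  Practicals 82 × 0.15 = 12.3
  Problem sets 100 × 0.16 = 16
  Assignments 65.5 × 0.12 = 7.86
Sum = 84.36
84.36 ≥ 84 → Exceeds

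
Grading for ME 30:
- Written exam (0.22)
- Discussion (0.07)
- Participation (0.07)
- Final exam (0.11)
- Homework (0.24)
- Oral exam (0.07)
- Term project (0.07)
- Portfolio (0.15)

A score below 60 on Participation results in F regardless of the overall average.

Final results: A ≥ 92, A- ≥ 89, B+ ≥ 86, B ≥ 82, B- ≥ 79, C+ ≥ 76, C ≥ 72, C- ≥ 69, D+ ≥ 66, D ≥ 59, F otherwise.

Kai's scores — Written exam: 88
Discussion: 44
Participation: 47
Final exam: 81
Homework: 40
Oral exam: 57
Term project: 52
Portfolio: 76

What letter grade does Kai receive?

F

Participation score 47 < 60: minimum not met.
Weighted total:
  Written exam 88 × 0.22 = 19.36
  Discussion 44 × 0.07 = 3.08
  Participation 47 × 0.07 = 3.29
  Final exam 81 × 0.11 = 8.91
  Homework 40 × 0.24 = 9.6
  Oral exam 57 × 0.07 = 3.99
  Term project 52 × 0.07 = 3.64
  Portfolio 76 × 0.15 = 11.4
Sum = 63.27
Because the Participation minimum was not met, the result is F.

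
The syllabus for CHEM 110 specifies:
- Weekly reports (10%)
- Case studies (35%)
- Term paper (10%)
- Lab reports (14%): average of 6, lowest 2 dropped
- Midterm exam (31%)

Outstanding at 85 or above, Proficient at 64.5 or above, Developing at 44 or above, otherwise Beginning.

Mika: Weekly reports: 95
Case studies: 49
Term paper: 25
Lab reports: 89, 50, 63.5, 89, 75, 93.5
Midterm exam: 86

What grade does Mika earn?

Proficient

Lab reports: drop 50, 63.5 → average of remaining 4 = 346.5/4 = 86.625
Weighted total:
  Weekly reports 95 × 0.1 = 9.5
  Case studies 49 × 0.35 = 17.15
  Term paper 25 × 0.1 = 2.5
  Lab reports 86.625 × 0.14 = 12.1275
  Midterm exam 86 × 0.31 = 26.66
Sum = 67.9375
67.9375 is ≥ 64.5 and < 85 → Proficient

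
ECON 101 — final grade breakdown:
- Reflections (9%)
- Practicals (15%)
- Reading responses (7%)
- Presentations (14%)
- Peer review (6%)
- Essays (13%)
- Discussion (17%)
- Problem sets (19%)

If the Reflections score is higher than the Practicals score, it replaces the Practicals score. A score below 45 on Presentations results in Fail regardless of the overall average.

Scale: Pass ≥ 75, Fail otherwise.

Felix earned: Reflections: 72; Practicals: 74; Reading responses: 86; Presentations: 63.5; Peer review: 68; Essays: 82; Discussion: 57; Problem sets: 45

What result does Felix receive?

Reflections (72) ≤ Practicals (74), so Practicals stays at 74.
Presentations score 63.5 ≥ 45: minimum met.
Weighted total:
  Reflections 72 × 0.09 = 6.48
  Practicals 74 × 0.15 = 11.1
  Reading responses 86 × 0.07 = 6.02
  Presentations 63.5 × 0.14 = 8.89
  Peer review 68 × 0.06 = 4.08
  Essays 82 × 0.13 = 10.66
  Discussion 57 × 0.17 = 9.69
  Problem sets 45 × 0.19 = 8.55
Sum = 65.47
65.47 < 75 → Fail

Fail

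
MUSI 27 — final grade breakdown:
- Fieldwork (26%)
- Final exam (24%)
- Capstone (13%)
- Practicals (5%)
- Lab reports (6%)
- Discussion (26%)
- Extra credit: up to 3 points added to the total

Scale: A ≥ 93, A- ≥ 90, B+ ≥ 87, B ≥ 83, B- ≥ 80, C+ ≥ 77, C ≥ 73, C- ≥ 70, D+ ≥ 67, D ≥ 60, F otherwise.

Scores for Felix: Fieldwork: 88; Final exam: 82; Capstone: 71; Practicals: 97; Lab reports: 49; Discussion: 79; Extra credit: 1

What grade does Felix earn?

B-

Weighted total:
  Fieldwork 88 × 0.26 = 22.88
  Final exam 82 × 0.24 = 19.68
  Capstone 71 × 0.13 = 9.23
  Practicals 97 × 0.05 = 4.85
  Lab reports 49 × 0.06 = 2.94
  Discussion 79 × 0.26 = 20.54
Sum = 80.12
Extra credit: 80.12 + 1 = 81.12
81.12 is ≥ 80 and < 83 → B-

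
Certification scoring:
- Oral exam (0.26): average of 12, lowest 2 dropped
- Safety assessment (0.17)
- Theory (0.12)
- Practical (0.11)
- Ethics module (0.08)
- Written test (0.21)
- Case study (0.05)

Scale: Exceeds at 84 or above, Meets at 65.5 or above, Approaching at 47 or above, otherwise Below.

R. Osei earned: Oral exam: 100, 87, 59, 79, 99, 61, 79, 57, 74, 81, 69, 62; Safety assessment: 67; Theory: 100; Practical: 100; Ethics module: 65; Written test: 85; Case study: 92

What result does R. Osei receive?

Meets

Oral exam: drop 57, 59 → average of remaining 10 = 791/10 = 79.1
Weighted total:
  Oral exam 79.1 × 0.26 = 20.566
  Safety assessment 67 × 0.17 = 11.39
  Theory 100 × 0.12 = 12
  Practical 100 × 0.11 = 11
  Ethics module 65 × 0.08 = 5.2
  Written test 85 × 0.21 = 17.85
  Case study 92 × 0.05 = 4.6
Sum = 82.606
82.606 is ≥ 65.5 and < 84 → Meets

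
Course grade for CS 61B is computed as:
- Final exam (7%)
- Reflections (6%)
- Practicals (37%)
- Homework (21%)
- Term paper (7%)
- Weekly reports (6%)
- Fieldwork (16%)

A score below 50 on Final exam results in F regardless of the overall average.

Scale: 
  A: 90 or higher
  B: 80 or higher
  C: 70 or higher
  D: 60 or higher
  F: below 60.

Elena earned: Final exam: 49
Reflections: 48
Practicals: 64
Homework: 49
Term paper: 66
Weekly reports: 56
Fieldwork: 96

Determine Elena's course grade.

Final exam score 49 < 50: minimum not met.
Weighted total:
  Final exam 49 × 0.07 = 3.43
  Reflections 48 × 0.06 = 2.88
  Practicals 64 × 0.37 = 23.68
  Homework 49 × 0.21 = 10.29
  Term paper 66 × 0.07 = 4.62
  Weekly reports 56 × 0.06 = 3.36
  Fieldwork 96 × 0.16 = 15.36
Sum = 63.62
Because the Final exam minimum was not met, the result is F.

F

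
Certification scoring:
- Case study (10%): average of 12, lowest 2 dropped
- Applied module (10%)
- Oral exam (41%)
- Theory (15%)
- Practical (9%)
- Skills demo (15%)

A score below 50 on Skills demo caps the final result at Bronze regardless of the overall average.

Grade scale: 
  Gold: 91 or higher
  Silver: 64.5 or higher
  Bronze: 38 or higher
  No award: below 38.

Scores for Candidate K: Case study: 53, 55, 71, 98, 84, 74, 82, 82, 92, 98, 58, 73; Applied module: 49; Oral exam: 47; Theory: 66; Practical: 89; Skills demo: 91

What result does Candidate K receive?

Case study: drop 53, 55 → average of remaining 10 = 812/10 = 81.2
Skills demo score 91 ≥ 50: minimum met.
Weighted total:
  Case study 81.2 × 0.1 = 8.12
  Applied module 49 × 0.1 = 4.9
  Oral exam 47 × 0.41 = 19.27
  Theory 66 × 0.15 = 9.9
  Practical 89 × 0.09 = 8.01
  Skills demo 91 × 0.15 = 13.65
Sum = 63.85
63.85 is ≥ 38 and < 64.5 → Bronze

Bronze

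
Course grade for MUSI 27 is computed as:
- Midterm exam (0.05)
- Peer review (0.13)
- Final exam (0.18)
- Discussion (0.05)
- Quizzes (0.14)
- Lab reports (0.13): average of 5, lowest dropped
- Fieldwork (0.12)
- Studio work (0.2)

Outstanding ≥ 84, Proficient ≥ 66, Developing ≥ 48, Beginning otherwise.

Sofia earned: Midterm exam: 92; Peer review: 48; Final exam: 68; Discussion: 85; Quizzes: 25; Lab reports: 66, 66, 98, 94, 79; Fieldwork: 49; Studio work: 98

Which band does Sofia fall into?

Lab reports: drop 66 → average of remaining 4 = 337/4 = 84.25
Weighted total:
  Midterm exam 92 × 0.05 = 4.6
  Peer review 48 × 0.13 = 6.24
  Final exam 68 × 0.18 = 12.24
  Discussion 85 × 0.05 = 4.25
  Quizzes 25 × 0.14 = 3.5
  Lab reports 84.25 × 0.13 = 10.9525
  Fieldwork 49 × 0.12 = 5.88
  Studio work 98 × 0.2 = 19.6
Sum = 67.2625
67.2625 is ≥ 66 and < 84 → Proficient

Proficient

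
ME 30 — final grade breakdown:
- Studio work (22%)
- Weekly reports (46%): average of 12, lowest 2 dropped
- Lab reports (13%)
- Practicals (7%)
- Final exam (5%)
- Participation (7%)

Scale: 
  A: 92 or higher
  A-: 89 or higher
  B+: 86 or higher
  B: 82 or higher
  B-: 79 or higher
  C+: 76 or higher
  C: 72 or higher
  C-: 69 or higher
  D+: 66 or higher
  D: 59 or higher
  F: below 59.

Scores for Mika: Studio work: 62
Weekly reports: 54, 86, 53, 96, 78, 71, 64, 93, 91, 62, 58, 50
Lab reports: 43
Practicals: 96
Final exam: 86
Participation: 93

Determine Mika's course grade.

Weekly reports: drop 50, 53 → average of remaining 10 = 753/10 = 75.3
Weighted total:
  Studio work 62 × 0.22 = 13.64
  Weekly reports 75.3 × 0.46 = 34.638
  Lab reports 43 × 0.13 = 5.59
  Practicals 96 × 0.07 = 6.72
  Final exam 86 × 0.05 = 4.3
  Participation 93 × 0.07 = 6.51
Sum = 71.398
71.398 is ≥ 69 and < 72 → C-

C-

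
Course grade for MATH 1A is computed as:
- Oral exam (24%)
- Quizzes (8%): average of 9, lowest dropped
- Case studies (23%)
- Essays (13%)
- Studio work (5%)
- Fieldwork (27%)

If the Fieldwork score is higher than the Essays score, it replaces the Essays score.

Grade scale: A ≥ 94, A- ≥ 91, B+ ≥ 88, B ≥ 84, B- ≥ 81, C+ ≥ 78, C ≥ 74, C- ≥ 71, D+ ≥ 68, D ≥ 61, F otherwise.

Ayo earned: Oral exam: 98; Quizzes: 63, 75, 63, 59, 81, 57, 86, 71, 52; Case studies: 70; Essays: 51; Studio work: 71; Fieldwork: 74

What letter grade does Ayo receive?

C+

Quizzes: drop 52 → average of remaining 8 = 555/8 = 69.375
Fieldwork (74) > Essays (51), so Essays counts as 74.
Weighted total:
  Oral exam 98 × 0.24 = 23.52
  Quizzes 69.375 × 0.08 = 5.55
  Case studies 70 × 0.23 = 16.1
  Essays 74 × 0.13 = 9.62
  Studio work 71 × 0.05 = 3.55
  Fieldwork 74 × 0.27 = 19.98
Sum = 78.32
78.32 is ≥ 78 and < 81 → C+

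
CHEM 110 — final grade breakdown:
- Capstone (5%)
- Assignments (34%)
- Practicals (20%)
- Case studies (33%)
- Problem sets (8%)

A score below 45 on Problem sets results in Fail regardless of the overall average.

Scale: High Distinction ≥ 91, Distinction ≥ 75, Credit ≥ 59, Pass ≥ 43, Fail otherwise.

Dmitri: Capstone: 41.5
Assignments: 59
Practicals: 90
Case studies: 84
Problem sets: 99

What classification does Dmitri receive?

Problem sets score 99 ≥ 45: minimum met.
Weighted total:
  Capstone 41.5 × 0.05 = 2.075
  Assignments 59 × 0.34 = 20.06
  Practicals 90 × 0.2 = 18
  Case studies 84 × 0.33 = 27.72
  Problem sets 99 × 0.08 = 7.92
Sum = 75.775
75.775 is ≥ 75 and < 91 → Distinction

Distinction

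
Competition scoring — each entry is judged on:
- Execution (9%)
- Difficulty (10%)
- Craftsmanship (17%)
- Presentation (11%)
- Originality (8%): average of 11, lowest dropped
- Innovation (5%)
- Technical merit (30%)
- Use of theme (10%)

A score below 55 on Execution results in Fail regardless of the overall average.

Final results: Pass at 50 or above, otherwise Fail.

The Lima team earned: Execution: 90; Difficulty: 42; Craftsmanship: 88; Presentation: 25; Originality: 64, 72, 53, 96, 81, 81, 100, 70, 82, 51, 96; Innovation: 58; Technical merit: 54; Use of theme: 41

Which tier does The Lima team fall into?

Pass

Originality: drop 51 → average of remaining 10 = 795/10 = 79.5
Execution score 90 ≥ 55: minimum met.
Weighted total:
  Execution 90 × 0.09 = 8.1
  Difficulty 42 × 0.1 = 4.2
  Craftsmanship 88 × 0.17 = 14.96
  Presentation 25 × 0.11 = 2.75
  Originality 79.5 × 0.08 = 6.36
  Innovation 58 × 0.05 = 2.9
  Technical merit 54 × 0.3 = 16.2
  Use of theme 41 × 0.1 = 4.1
Sum = 59.57
59.57 ≥ 50 → Pass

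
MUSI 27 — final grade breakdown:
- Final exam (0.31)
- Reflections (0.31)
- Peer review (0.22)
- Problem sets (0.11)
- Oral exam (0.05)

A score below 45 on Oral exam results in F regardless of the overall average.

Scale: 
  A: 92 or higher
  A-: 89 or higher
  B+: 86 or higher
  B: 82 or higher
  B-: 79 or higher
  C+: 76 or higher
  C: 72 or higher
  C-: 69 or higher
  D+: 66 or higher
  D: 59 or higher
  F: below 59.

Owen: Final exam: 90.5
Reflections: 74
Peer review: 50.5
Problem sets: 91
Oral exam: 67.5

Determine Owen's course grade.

Oral exam score 67.5 ≥ 45: minimum met.
Weighted total:
  Final exam 90.5 × 0.31 = 28.055
  Reflections 74 × 0.31 = 22.94
  Peer review 50.5 × 0.22 = 11.11
  Problem sets 91 × 0.11 = 10.01
  Oral exam 67.5 × 0.05 = 3.375
Sum = 75.49
75.49 is ≥ 72 and < 76 → C

C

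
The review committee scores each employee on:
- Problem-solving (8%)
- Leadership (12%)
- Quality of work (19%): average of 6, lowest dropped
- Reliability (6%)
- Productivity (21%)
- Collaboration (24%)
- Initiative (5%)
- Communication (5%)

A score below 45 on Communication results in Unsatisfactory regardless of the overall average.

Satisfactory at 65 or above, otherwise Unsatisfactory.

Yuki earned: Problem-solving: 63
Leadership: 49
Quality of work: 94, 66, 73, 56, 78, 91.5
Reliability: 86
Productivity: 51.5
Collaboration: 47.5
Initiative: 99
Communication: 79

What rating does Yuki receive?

Unsatisfactory

Quality of work: drop 56 → average of remaining 5 = 402.5/5 = 80.5
Communication score 79 ≥ 45: minimum met.
Weighted total:
  Problem-solving 63 × 0.08 = 5.04
  Leadership 49 × 0.12 = 5.88
  Quality of work 80.5 × 0.19 = 15.295
  Reliability 86 × 0.06 = 5.16
  Productivity 51.5 × 0.21 = 10.815
  Collaboration 47.5 × 0.24 = 11.4
  Initiative 99 × 0.05 = 4.95
  Communication 79 × 0.05 = 3.95
Sum = 62.49
62.49 < 65 → Unsatisfactory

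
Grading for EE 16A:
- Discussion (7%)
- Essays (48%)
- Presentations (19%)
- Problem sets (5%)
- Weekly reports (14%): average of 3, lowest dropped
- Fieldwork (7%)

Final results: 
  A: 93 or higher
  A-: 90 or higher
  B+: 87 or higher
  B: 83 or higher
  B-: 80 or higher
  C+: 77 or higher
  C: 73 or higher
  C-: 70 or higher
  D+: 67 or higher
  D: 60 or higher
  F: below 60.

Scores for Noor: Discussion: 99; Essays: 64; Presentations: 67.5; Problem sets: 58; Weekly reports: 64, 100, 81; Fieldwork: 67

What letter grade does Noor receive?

Weekly reports: drop 64 → average of remaining 2 = 181/2 = 90.5
Weighted total:
  Discussion 99 × 0.07 = 6.93
  Essays 64 × 0.48 = 30.72
  Presentations 67.5 × 0.19 = 12.825
  Problem sets 58 × 0.05 = 2.9
  Weekly reports 90.5 × 0.14 = 12.67
  Fieldwork 67 × 0.07 = 4.69
Sum = 70.735
70.735 is ≥ 70 and < 73 → C-

C-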